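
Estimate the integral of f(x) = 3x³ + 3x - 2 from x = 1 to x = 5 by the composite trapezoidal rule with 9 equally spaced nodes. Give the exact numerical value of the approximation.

h = (5 − 1)/8 = 0.5.
Nodes x₀,…,x₈ = 1, 1.5, 2, 2.5, 3, 3.5, 4, 4.5, 5.
f(x) = 3x³ + 3x - 2: f₀=4, f₁=12.625, f₂=28, f₃=52.375, f₄=88, f₅=137.125, f₆=202, f₇=284.875, f₈=388.
(h/2)·[f₀ + 2f₁ + 2f₂ + 2f₃ + 2f₄ + 2f₅ + 2f₆ + 2f₇ + f₈] = 0.25·(2002) = 500.5.

500.5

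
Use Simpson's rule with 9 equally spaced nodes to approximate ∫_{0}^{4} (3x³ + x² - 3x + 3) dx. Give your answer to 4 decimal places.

201.3333

h = (4 − 0)/8 = 0.5.
Nodes x₀,…,x₈ = 0, 0.5, 1, 1.5, 2, 2.5, 3, 3.5, 4.
f(x) = 3x³ + x² - 3x + 3: f₀=3, f₁=2.125, f₂=4, f₃=10.875, f₄=25, f₅=48.625, f₆=84, f₇=133.375, f₈=199.
(h/3)·[f₀ + 4f₁ + 2f₂ + 4f₃ + 2f₄ + 4f₅ + 2f₆ + 4f₇ + f₈] = 0.166667·(1208) = 201.3333.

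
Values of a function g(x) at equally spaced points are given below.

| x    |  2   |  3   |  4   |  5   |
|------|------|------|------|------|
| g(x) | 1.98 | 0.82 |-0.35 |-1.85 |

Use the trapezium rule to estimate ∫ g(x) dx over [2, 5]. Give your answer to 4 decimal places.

0.5350

h = 1, n = 3.
(h/2)·[y₀ + 2y₁ + 2y₂ + y₃] = 0.5·(1.07) = 0.5350.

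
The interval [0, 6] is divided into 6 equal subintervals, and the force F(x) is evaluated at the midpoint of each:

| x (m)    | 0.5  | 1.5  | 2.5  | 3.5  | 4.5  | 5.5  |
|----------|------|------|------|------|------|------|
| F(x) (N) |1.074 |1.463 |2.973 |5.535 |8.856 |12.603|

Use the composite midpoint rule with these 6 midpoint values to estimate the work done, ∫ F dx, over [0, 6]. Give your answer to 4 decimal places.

h = 1, n = 6.
h·[y(m₁) + y(m₂) + y(m₃) + y(m₄) + y(m₅) + y(m₆)] = 1·(32.504) = 32.5040.

32.5040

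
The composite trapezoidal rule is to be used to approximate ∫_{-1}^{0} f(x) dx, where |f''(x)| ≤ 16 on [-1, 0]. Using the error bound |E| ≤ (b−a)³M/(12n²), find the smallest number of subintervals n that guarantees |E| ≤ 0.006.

Need 16/(12n²) ≤ 0.006.
n² ≥ 16/(12·0.006) = 222.222 ⇒ n ≥ 14.9071, so the smallest n is 15.

15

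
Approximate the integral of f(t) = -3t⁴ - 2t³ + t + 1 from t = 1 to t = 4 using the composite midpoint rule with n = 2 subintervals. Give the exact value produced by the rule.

h = (4 − 1)/2 = 1.5.
Midpoints m₁,…,m₂ = 1.75, 3.25.
f(m₁)=-36.10546875, f(m₂)=-399.10546875.
h·[f(m₁) + f(m₂)] = 1.5·(-435.2109375) = -652.81640625.

-652.81640625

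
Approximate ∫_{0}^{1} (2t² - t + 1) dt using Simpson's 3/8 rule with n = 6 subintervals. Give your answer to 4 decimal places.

1.1667

h = (1 − 0)/6 = 0.166667.
Nodes t₀,…,t₆ = 0, 0.166667, 0.333333, 0.5, 0.666667, 0.833333, 1.
f(t) = 2t² - t + 1: f₀=1, f₁=0.888889, f₂=0.888889, f₃=1, f₄=1.222222, f₅=1.555556, f₆=2.
(3h/8)·[f₀ + 3f₁ + 3f₂ + 2f₃ + 3f₄ + 3f₅ + f₆] = 0.0625·(18.666667) = 1.1667.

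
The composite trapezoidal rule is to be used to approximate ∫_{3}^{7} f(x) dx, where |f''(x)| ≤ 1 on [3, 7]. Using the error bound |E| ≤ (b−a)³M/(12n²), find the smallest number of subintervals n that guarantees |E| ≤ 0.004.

Need 64/(12n²) ≤ 0.004.
n² ≥ 64/(12·0.004) = 1333.33 ⇒ n ≥ 36.5148, so the smallest n is 37.

37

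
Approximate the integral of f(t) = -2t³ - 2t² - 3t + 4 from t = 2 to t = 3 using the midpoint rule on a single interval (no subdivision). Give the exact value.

-47.25

M = (b−a)·f(2.5) = 1·(-47.25) = -47.25.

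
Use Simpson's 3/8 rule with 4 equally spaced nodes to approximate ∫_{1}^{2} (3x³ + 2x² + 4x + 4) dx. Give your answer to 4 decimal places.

h = (2 − 1)/3 = 0.333333.
Nodes x₀,…,x₃ = 1, 1.333333, 1.666667, 2.
f(x) = 3x³ + 2x² + 4x + 4: f₀=13, f₁=20, f₂=30.111111, f₃=44.
(3h/8)·[f₀ + 3f₁ + 3f₂ + f₃] = 0.125·(207.333333) = 25.9167.

25.9167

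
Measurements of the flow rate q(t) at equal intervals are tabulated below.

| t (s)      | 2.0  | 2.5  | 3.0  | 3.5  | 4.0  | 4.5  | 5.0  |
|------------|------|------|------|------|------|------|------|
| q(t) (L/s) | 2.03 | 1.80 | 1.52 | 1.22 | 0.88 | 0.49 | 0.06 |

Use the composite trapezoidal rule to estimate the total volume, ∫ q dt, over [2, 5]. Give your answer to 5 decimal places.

h = 0.5, n = 6.
(h/2)·[y₀ + 2y₁ + 2y₂ + 2y₃ + 2y₄ + 2y₅ + y₆] = 0.25·(13.91) = 3.47750.

3.47750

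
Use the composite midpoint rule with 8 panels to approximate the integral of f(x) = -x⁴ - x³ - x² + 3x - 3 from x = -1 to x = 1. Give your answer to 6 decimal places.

h = (1 − (-1))/8 = 0.25.
Midpoints m₁,…,m₈ = -0.875, -0.625, -0.375, -0.125, 0.125, 0.375, 0.625, 0.875.
f(m₁)=-6.306884765625, f(m₂)=-5.174072265625, f(m₃)=-4.232666015625, f(m₄)=-3.388916015625, f(m₅)=-2.642822265625, f(m₆)=-2.088134765625, f(m₇)=-1.912353515625, f(m₈)=-2.396728515625.
h·[f(m₁) + f(m₂) + f(m₃) + f(m₄) + f(m₅) + f(m₆) + f(m₇) + f(m₈)] = 0.25·(-28.142578125) = -7.035645.

-7.035645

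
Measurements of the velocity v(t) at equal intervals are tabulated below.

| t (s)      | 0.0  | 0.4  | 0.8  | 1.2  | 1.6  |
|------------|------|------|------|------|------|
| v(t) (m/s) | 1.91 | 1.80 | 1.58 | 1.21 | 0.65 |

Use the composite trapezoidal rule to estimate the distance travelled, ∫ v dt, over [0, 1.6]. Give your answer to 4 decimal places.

h = 0.4, n = 4.
(h/2)·[y₀ + 2y₁ + 2y₂ + 2y₃ + y₄] = 0.2·(11.74) = 2.3480.

2.3480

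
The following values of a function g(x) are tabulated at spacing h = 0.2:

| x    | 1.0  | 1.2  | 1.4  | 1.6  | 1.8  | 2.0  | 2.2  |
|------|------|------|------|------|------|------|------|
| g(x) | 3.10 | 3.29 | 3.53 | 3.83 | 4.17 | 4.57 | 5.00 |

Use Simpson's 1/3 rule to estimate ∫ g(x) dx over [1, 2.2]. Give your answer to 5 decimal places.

4.68400

h = 0.2, n = 6.
(h/3)·[y₀ + 4y₁ + 2y₂ + 4y₃ + 2y₄ + 4y₅ + y₆] = 0.066667·(70.26) = 4.68400.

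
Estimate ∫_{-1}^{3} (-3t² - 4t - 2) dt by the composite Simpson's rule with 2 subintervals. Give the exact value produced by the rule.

-52

h = (3 − (-1))/2 = 2.
Nodes t₀,…,t₂ = -1, 1, 3.
f(t) = -3t² - 4t - 2: f₀=-1, f₁=-9, f₂=-41.
(h/3)·[f₀ + 4f₁ + f₂] = 0.666667·(-78) = -52.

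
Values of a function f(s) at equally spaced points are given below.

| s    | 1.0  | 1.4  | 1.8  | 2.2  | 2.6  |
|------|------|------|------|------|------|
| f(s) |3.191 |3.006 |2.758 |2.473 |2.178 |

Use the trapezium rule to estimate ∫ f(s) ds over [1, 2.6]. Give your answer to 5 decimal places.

h = 0.4, n = 4.
(h/2)·[y₀ + 2y₁ + 2y₂ + 2y₃ + y₄] = 0.2·(21.843) = 4.36860.

4.36860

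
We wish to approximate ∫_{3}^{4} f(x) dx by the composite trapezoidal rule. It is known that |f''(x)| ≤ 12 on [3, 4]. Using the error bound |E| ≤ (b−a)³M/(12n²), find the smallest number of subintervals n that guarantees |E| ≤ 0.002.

23

Need 12/(12n²) ≤ 0.002.
n² ≥ 12/(12·0.002) = 500 ⇒ n ≥ 22.3607, so the smallest n is 23.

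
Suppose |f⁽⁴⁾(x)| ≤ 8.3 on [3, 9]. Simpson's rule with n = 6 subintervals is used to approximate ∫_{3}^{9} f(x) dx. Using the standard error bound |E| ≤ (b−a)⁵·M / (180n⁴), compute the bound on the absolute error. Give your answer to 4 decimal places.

|E| ≤ (6)⁵·8.3 / (180·6⁴) = 64540.8/233280 = 0.2767.

0.2767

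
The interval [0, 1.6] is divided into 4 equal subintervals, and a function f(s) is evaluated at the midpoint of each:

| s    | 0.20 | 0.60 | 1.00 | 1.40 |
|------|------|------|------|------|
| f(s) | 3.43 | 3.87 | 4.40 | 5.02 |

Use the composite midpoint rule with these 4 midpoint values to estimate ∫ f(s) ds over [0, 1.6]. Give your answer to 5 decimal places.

h = 0.4, n = 4.
h·[y(m₁) + y(m₂) + y(m₃) + y(m₄)] = 0.4·(16.72) = 6.68800.

6.68800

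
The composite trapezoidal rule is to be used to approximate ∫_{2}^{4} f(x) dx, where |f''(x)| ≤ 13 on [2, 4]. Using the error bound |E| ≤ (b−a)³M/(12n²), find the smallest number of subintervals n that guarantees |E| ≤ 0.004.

47

Need 104/(12n²) ≤ 0.004.
n² ≥ 104/(12·0.004) = 2166.67 ⇒ n ≥ 46.5475, so the smallest n is 47.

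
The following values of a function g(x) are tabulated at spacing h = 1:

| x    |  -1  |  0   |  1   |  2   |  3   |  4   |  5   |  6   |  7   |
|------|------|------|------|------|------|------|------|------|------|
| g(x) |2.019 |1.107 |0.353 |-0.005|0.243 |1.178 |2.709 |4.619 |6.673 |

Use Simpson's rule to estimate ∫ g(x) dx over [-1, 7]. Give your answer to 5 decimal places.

14.29933

h = 1, n = 8.
(h/3)·[y₀ + 4y₁ + 2y₂ + 4y₃ + 2y₄ + 4y₅ + 2y₆ + 4y₇ + y₈] = 0.333333·(42.898) = 14.29933.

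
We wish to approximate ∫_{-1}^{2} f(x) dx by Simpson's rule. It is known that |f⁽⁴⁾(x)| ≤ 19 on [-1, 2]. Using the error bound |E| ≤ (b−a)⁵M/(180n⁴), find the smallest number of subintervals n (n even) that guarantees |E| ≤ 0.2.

4

Need 4617/(180n⁴) ≤ 0.2.
n⁴ ≥ 4617/(180·0.2) = 128.25 ⇒ n ≥ 3.3652, so the smallest even n is 4. (n must be even for Simpson's rule.)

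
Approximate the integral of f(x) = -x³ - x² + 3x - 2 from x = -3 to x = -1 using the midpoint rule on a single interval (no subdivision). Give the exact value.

M = (b−a)·f(-2) = 2·(-4) = -8.

-8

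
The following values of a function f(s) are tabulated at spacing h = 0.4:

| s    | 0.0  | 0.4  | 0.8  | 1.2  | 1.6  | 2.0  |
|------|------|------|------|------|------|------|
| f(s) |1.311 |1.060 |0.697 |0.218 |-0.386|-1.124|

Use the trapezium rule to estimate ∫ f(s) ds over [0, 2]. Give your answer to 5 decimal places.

h = 0.4, n = 5.
(h/2)·[y₀ + 2y₁ + 2y₂ + 2y₃ + 2y₄ + y₅] = 0.2·(3.365) = 0.67300.

0.67300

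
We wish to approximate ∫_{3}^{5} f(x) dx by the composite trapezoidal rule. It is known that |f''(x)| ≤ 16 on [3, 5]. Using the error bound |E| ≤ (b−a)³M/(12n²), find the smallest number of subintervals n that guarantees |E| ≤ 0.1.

Need 128/(12n²) ≤ 0.1.
n² ≥ 128/(12·0.1) = 106.667 ⇒ n ≥ 10.3280, so the smallest n is 11.

11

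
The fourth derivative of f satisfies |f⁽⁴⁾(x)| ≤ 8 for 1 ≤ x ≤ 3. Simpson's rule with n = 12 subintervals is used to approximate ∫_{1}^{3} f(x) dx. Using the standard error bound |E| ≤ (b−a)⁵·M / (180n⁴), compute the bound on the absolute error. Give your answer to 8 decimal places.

|E| ≤ (2)⁵·8 / (180·12⁴) = 256/3732480 = 0.00006859.

0.00006859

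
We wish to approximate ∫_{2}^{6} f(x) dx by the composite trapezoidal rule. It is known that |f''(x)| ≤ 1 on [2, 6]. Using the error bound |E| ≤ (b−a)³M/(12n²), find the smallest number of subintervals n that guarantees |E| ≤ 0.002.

52

Need 64/(12n²) ≤ 0.002.
n² ≥ 64/(12·0.002) = 2666.67 ⇒ n ≥ 51.6398, so the smallest n is 52.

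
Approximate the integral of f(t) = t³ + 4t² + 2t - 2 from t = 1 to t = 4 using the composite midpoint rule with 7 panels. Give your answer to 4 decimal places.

156.2219

h = (4 − 1)/7 = 0.428571.
Midpoints m₁,…,m₇ = 1.214286, 1.642857, 2.071429, 2.5, 2.928571, 3.357143, 3.785714.
f(m₁)=8.116983, f(m₂)=16.515671, f(m₃)=28.194242, f(m₄)=43.625, f(m₅)=63.280248, f(m₆)=87.632289, f(m₇)=117.153426.
h·[f(m₁) + f(m₂) + f(m₃) + f(m₄) + f(m₅) + f(m₆) + f(m₇)] = 0.428571·(364.517857) = 156.2219.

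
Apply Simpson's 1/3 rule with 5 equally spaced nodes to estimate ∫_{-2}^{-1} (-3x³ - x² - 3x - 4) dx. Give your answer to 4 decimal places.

9.4167

h = (-1 − (-2))/4 = 0.25.
Nodes x₀,…,x₄ = -2, -1.75, -1.5, -1.25, -1.
f(x) = -3x³ - x² - 3x - 4: f₀=22, f₁=14.265625, f₂=8.375, f₃=4.046875, f₄=1.
(h/3)·[f₀ + 4f₁ + 2f₂ + 4f₃ + f₄] = 0.083333·(113) = 9.4167.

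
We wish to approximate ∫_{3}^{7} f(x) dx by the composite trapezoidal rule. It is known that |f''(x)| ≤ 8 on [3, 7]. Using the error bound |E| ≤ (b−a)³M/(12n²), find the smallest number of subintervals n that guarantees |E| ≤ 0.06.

Need 512/(12n²) ≤ 0.06.
n² ≥ 512/(12·0.06) = 711.111 ⇒ n ≥ 26.6667, so the smallest n is 27.

27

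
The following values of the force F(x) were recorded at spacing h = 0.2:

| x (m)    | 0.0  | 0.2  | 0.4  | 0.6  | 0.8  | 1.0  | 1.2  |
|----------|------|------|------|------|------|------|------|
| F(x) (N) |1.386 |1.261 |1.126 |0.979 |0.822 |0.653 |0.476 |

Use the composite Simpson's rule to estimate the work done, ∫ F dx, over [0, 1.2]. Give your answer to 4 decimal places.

h = 0.2, n = 6.
(h/3)·[y₀ + 4y₁ + 2y₂ + 4y₃ + 2y₄ + 4y₅ + y₆] = 0.066667·(17.330) = 1.1553.

1.1553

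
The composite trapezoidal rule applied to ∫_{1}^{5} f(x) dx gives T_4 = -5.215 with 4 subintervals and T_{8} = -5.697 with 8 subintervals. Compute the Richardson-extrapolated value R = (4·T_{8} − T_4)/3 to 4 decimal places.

R = (4·T_{8} − T_4) / 3 = (4·(-5.697) − (-5.215))/3 = (-17.573)/3 = -5.8577.

-5.8577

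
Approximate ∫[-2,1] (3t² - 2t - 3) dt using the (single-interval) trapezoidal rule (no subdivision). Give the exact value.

16.5

T = (b−a)/2 · [f(-2) + f(1)] = 1.5·[13 + (-2)] = 16.5.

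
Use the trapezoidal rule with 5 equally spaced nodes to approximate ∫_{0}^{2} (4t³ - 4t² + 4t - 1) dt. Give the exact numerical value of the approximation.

h = (2 − 0)/4 = 0.5.
Nodes t₀,…,t₄ = 0, 0.5, 1, 1.5, 2.
f(t) = 4t³ - 4t² + 4t - 1: f₀=-1, f₁=0.5, f₂=3, f₃=9.5, f₄=23.
(h/2)·[f₀ + 2f₁ + 2f₂ + 2f₃ + f₄] = 0.25·(48) = 12.

12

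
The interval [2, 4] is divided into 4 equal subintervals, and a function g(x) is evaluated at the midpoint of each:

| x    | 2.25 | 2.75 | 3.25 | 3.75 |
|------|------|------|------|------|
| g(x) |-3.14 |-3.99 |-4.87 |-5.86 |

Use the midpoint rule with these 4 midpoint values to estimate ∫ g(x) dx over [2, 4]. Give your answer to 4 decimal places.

h = 0.5, n = 4.
h·[y(m₁) + y(m₂) + y(m₃) + y(m₄)] = 0.5·(-17.86) = -8.9300.

-8.9300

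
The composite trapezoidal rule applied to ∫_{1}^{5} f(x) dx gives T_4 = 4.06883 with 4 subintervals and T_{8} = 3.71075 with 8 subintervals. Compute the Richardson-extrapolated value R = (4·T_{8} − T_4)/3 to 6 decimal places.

3.591390

R = (4·T_{8} − T_4) / 3 = (4·3.71075 − 4.06883)/3 = (10.77417)/3 = 3.591390.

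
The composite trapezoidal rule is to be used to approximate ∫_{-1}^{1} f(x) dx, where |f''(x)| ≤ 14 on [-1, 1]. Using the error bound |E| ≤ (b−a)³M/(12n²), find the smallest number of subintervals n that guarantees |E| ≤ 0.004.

49

Need 112/(12n²) ≤ 0.004.
n² ≥ 112/(12·0.004) = 2333.33 ⇒ n ≥ 48.3046, so the smallest n is 49.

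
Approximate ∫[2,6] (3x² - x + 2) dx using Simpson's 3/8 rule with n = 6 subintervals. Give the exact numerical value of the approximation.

h = (6 − 2)/6 = 0.666667.
Nodes x₀,…,x₆ = 2, 2.666667, 3.333333, 4, 4.666667, 5.333333, 6.
f(x) = 3x² - x + 2: f₀=12, f₁=20.666667, f₂=32, f₃=46, f₄=62.666667, f₅=82, f₆=104.
(3h/8)·[f₀ + 3f₁ + 3f₂ + 2f₃ + 3f₄ + 3f₅ + f₆] = 0.25·(800) = 200.

200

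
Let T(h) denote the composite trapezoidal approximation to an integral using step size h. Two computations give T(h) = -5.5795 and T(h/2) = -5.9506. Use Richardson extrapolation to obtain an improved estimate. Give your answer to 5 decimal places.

-6.07430

R = (4·T(h/2) − T(h)) / 3 = (4·(-5.9506) − (-5.5795))/3 = (-18.2229)/3 = -6.07430.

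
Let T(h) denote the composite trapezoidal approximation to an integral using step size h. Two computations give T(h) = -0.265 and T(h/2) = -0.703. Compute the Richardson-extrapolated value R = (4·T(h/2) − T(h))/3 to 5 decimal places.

R = (4·T(h/2) − T(h)) / 3 = (4·(-0.703) − (-0.265))/3 = (-2.547)/3 = -0.84900.

-0.84900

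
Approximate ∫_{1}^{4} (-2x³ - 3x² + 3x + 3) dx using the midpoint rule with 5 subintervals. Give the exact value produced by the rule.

h = (4 − 1)/5 = 0.6.
Midpoints m₁,…,m₅ = 1.3, 1.9, 2.5, 3.1, 3.7.
f(m₁)=-2.564, f(m₂)=-15.848, f(m₃)=-39.5, f(m₄)=-76.112, f(m₅)=-128.276.
h·[f(m₁) + f(m₂) + f(m₃) + f(m₄) + f(m₅)] = 0.6·(-262.3) = -157.38.

-157.38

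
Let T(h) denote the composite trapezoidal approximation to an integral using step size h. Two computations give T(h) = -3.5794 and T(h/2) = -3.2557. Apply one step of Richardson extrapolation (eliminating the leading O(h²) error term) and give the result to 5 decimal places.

-3.14780

R = (4·T(h/2) − T(h)) / 3 = (4·(-3.2557) − (-3.5794))/3 = (-9.4434)/3 = -3.14780.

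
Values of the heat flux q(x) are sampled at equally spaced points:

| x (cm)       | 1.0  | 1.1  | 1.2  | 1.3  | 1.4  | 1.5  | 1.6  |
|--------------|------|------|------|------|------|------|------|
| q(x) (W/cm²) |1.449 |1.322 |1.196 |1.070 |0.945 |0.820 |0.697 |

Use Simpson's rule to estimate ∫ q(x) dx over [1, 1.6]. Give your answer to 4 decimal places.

h = 0.1, n = 6.
(h/3)·[y₀ + 4y₁ + 2y₂ + 4y₃ + 2y₄ + 4y₅ + y₆] = 0.033333·(19.276) = 0.6425.

0.6425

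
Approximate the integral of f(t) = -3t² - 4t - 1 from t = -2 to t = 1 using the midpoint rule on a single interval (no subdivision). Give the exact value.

M = (b−a)·f(-0.5) = 3·(0.25) = 0.75.

0.75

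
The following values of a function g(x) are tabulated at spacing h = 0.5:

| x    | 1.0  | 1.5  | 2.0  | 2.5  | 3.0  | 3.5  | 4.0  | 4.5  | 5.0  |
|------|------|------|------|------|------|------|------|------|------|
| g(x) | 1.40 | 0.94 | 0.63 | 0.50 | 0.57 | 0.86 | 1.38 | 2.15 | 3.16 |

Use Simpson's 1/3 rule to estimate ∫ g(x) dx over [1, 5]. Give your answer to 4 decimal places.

4.5867

h = 0.5, n = 8.
(h/3)·[y₀ + 4y₁ + 2y₂ + 4y₃ + 2y₄ + 4y₅ + 2y₆ + 4y₇ + y₈] = 0.166667·(27.52) = 4.5867.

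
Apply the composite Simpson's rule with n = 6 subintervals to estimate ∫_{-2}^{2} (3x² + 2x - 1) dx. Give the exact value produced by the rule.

h = (2 − (-2))/6 = 0.666667.
Nodes x₀,…,x₆ = -2, -1.333333, -0.666667, 0, 0.666667, 1.333333, 2.
f(x) = 3x² + 2x - 1: f₀=7, f₁=1.666667, f₂=-1, f₃=-1, f₄=1.666667, f₅=7, f₆=15.
(h/3)·[f₀ + 4f₁ + 2f₂ + 4f₃ + 2f₄ + 4f₅ + f₆] = 0.222222·(54) = 12.

12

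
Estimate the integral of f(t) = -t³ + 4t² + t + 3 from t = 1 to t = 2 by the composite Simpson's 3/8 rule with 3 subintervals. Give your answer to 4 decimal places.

h = (2 − 1)/3 = 0.333333.
Nodes t₀,…,t₃ = 1, 1.333333, 1.666667, 2.
f(t) = -t³ + 4t² + t + 3: f₀=7, f₁=9.074074, f₂=11.148148, f₃=13.
(3h/8)·[f₀ + 3f₁ + 3f₂ + f₃] = 0.125·(80.666667) = 10.0833.

10.0833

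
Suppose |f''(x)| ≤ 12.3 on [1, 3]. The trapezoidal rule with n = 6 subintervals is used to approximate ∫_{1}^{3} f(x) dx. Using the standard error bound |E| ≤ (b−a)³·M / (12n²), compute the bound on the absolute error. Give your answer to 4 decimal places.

0.2278

|E| ≤ (2)³·12.3 / (12·6²) = 98.4/432 = 0.2278.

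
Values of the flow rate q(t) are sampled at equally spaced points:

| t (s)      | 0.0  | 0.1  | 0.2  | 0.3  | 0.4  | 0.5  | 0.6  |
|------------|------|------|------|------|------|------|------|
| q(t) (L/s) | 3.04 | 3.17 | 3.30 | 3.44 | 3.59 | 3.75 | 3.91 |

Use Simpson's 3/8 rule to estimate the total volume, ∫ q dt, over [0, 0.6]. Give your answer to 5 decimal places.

2.07225

h = 0.1, n = 6.
(3h/8)·[y₀ + 3y₁ + 3y₂ + 2y₃ + 3y₄ + 3y₅ + y₆] = 0.0375·(55.26) = 2.07225.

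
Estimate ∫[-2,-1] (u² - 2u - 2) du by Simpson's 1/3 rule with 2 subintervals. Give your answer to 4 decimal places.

3.3333

h = (-1 − (-2))/2 = 0.5.
Nodes u₀,…,u₂ = -2, -1.5, -1.
f(u) = u² - 2u - 2: f₀=6, f₁=3.25, f₂=1.
(h/3)·[f₀ + 4f₁ + f₂] = 0.166667·(20) = 3.3333.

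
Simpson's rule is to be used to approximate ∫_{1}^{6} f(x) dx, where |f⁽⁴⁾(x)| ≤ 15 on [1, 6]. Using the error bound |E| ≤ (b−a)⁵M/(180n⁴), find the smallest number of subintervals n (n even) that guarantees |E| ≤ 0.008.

14

Need 46875/(180n⁴) ≤ 0.008.
n⁴ ≥ 46875/(180·0.008) = 32552.1 ⇒ n ≥ 13.4321, so the smallest even n is 14. (n must be even for Simpson's rule.)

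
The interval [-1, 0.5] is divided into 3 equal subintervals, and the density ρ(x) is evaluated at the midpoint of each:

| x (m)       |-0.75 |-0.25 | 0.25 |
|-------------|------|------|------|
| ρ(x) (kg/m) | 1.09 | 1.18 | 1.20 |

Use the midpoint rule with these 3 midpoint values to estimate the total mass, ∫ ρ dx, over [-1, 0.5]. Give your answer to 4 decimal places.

h = 0.5, n = 3.
h·[y(m₁) + y(m₂) + y(m₃)] = 0.5·(3.47) = 1.7350.

1.7350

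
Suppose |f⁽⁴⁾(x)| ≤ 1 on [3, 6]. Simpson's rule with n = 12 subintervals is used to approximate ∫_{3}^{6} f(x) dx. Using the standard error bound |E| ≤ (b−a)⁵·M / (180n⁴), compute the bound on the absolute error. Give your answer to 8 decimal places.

0.00006510

|E| ≤ (3)⁵·1 / (180·12⁴) = 243/3732480 = 0.00006510.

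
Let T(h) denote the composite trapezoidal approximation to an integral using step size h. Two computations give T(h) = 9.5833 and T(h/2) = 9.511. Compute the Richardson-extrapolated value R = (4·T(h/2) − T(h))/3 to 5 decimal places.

9.48690

R = (4·T(h/2) − T(h)) / 3 = (4·9.511 − 9.5833)/3 = (28.4607)/3 = 9.48690.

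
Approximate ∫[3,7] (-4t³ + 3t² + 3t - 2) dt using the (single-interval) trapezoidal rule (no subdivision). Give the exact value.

-2560

T = (b−a)/2 · [f(3) + f(7)] = 2·[(-74) + (-1206)] = -2560.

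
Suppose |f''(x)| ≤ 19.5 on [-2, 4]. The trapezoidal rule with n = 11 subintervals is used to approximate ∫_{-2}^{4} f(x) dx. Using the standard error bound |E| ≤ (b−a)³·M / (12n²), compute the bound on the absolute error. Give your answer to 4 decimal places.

2.9008

|E| ≤ (6)³·19.5 / (12·11²) = 4212/1452 = 2.9008.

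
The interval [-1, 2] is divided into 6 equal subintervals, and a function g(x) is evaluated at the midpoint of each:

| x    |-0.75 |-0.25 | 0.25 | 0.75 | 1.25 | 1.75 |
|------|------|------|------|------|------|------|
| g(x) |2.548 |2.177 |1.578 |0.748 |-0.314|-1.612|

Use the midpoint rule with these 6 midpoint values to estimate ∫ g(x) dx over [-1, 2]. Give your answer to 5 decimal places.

2.56250

h = 0.5, n = 6.
h·[y(m₁) + y(m₂) + y(m₃) + y(m₄) + y(m₅) + y(m₆)] = 0.5·(5.125) = 2.56250.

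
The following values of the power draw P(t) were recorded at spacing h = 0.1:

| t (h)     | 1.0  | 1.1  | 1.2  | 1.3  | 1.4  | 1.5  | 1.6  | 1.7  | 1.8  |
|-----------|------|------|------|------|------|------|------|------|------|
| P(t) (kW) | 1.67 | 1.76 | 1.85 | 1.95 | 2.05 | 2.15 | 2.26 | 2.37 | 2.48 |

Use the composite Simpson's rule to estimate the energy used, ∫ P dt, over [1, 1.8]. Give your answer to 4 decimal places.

1.6463

h = 0.1, n = 8.
(h/3)·[y₀ + 4y₁ + 2y₂ + 4y₃ + 2y₄ + 4y₅ + 2y₆ + 4y₇ + y₈] = 0.033333·(49.39) = 1.6463.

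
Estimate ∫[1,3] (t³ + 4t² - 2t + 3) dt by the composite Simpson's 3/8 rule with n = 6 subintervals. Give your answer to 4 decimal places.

52.6667

h = (3 − 1)/6 = 0.333333.
Nodes t₀,…,t₆ = 1, 1.333333, 1.666667, 2, 2.333333, 2.666667, 3.
f(t) = t³ + 4t² - 2t + 3: f₀=6, f₁=9.814815, f₂=15.407407, f₃=23, f₄=32.814815, f₅=45.074074, f₆=60.
(3h/8)·[f₀ + 3f₁ + 3f₂ + 2f₃ + 3f₄ + 3f₅ + f₆] = 0.125·(421.333333) = 52.6667.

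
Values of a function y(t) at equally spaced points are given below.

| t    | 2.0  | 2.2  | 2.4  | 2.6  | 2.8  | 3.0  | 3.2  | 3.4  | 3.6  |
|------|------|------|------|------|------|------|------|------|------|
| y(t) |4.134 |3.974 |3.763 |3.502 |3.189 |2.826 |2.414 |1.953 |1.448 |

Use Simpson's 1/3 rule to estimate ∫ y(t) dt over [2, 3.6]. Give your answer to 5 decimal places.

h = 0.2, n = 8.
(h/3)·[y₀ + 4y₁ + 2y₂ + 4y₃ + 2y₄ + 4y₅ + 2y₆ + 4y₇ + y₈] = 0.066667·(73.334) = 4.88893.

4.88893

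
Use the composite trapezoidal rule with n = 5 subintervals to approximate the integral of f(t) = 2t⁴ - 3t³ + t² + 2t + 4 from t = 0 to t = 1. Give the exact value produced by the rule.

h = (1 − 0)/5 = 0.2.
Nodes t₀,…,t₅ = 0, 0.2, 0.4, 0.6, 0.8, 1.
f(t) = 2t⁴ - 3t³ + t² + 2t + 4: f₀=4, f₁=4.4192, f₂=4.8192, f₃=5.1712, f₄=5.5232, f₅=6.
(h/2)·[f₀ + 2f₁ + 2f₂ + 2f₃ + 2f₄ + f₅] = 0.1·(49.8656) = 4.98656.

4.98656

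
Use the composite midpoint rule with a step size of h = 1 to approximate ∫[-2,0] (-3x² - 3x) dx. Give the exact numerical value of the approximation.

h = (0 − (-2))/2 = 1.
Midpoints m₁,…,m₂ = -1.5, -0.5.
f(m₁)=-2.25, f(m₂)=0.75.
h·[f(m₁) + f(m₂)] = 1·(-1.5) = -1.5.

-1.5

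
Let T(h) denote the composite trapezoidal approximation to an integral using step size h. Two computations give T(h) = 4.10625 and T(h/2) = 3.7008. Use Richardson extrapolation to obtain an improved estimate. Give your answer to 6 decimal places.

R = (4·T(h/2) − T(h)) / 3 = (4·3.7008 − 4.10625)/3 = (10.69695)/3 = 3.565650.

3.565650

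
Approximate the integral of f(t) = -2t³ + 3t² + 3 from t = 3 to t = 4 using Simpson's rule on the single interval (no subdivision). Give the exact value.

S = (b−a)/6 · [f(3) + 4f(3.5) + f(4)] = 0.166667·[(-24) + 4·(-46) + (-77)] = -47.5.

-47.5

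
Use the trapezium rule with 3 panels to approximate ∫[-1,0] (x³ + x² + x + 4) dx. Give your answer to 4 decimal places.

h = (0 − (-1))/3 = 0.333333.
Nodes x₀,…,x₃ = -1, -0.666667, -0.333333, 0.
f(x) = x³ + x² + x + 4: f₀=3, f₁=3.481481, f₂=3.740741, f₃=4.
(h/2)·[f₀ + 2f₁ + 2f₂ + f₃] = 0.166667·(21.444444) = 3.5741.

3.5741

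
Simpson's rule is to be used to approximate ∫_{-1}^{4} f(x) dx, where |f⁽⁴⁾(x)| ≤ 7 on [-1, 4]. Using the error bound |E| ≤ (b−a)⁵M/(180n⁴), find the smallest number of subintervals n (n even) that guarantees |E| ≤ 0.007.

Need 21875/(180n⁴) ≤ 0.007.
n⁴ ≥ 21875/(180·0.007) = 17361.1 ⇒ n ≥ 11.4787, so the smallest even n is 12. (n must be even for Simpson's rule.)

12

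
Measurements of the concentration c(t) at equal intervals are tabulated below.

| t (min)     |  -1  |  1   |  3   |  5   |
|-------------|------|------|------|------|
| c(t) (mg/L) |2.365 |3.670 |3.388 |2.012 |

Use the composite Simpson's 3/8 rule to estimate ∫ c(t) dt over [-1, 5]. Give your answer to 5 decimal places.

19.16325

h = 2, n = 3.
(3h/8)·[y₀ + 3y₁ + 3y₂ + y₃] = 0.75·(25.551) = 19.16325.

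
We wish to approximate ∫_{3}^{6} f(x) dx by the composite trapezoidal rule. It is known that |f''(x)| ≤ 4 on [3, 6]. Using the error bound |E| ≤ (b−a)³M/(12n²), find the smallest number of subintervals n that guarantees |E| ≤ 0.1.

10

Need 108/(12n²) ≤ 0.1.
n² ≥ 108/(12·0.1) = 90 ⇒ n ≥ 9.4868, so the smallest n is 10.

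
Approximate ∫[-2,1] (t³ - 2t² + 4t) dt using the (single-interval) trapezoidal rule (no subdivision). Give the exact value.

T = (b−a)/2 · [f(-2) + f(1)] = 1.5·[(-24) + 3] = -31.5.

-31.5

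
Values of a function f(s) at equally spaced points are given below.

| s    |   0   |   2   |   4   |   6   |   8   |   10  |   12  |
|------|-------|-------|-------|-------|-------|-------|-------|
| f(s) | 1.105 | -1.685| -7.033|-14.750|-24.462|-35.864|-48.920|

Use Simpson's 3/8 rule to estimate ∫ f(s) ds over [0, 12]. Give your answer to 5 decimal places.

-213.33525

h = 2, n = 6.
(3h/8)·[y₀ + 3y₁ + 3y₂ + 2y₃ + 3y₄ + 3y₅ + y₆] = 0.75·(-284.447) = -213.33525.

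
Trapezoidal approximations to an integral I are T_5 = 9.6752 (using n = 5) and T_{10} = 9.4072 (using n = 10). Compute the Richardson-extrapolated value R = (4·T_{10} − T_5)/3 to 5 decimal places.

R = (4·T_{10} − T_5) / 3 = (4·9.4072 − 9.6752)/3 = (27.9536)/3 = 9.31787.

9.31787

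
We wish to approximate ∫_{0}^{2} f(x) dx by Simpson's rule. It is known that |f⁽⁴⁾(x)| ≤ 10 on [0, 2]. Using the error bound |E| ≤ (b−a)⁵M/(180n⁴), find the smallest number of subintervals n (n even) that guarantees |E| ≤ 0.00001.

Need 320/(180n⁴) ≤ 0.00001.
n⁴ ≥ 320/(180·0.00001) = 177778 ⇒ n ≥ 20.5338, so the smallest even n is 22. (n must be even for Simpson's rule.)

22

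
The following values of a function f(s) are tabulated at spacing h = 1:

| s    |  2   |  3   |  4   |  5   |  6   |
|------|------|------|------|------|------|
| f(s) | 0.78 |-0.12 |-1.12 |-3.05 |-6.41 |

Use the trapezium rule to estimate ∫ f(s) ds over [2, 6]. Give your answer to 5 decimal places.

-7.10500

h = 1, n = 4.
(h/2)·[y₀ + 2y₁ + 2y₂ + 2y₃ + y₄] = 0.5·(-14.21) = -7.10500.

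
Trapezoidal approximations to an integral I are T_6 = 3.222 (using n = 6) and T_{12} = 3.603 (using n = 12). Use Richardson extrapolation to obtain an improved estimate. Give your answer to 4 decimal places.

R = (4·T_{12} − T_6) / 3 = (4·3.603 − 3.222)/3 = (11.190)/3 = 3.7300.

3.7300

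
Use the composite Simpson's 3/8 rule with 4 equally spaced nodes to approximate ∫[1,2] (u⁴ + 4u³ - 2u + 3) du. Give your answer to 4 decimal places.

21.2037

h = (2 − 1)/3 = 0.333333.
Nodes u₀,…,u₃ = 1, 1.333333, 1.666667, 2.
f(u) = u⁴ + 4u³ - 2u + 3: f₀=6, f₁=12.975309, f₂=25.901235, f₃=47.
(3h/8)·[f₀ + 3f₁ + 3f₂ + f₃] = 0.125·(169.629630) = 21.2037.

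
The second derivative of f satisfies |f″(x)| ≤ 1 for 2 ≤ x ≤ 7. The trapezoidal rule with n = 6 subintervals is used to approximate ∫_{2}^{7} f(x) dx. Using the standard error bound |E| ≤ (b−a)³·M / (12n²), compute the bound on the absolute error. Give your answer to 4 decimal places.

|E| ≤ (5)³·1 / (12·6²) = 125/432 = 0.2894.

0.2894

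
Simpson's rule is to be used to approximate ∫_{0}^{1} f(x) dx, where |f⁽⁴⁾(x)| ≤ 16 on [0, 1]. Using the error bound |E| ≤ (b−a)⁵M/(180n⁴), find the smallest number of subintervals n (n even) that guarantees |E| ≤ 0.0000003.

24

Need 16/(180n⁴) ≤ 0.0000003.
n⁴ ≥ 16/(180·0.0000003) = 296296 ⇒ n ≥ 23.3309, so the smallest even n is 24. (n must be even for Simpson's rule.)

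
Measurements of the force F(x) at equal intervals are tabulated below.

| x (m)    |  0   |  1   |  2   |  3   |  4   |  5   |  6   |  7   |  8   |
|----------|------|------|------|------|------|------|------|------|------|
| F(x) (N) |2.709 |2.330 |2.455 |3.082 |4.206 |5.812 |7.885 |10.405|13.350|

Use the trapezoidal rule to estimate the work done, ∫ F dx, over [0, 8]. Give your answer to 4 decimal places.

44.2045

h = 1, n = 8.
(h/2)·[y₀ + 2y₁ + 2y₂ + 2y₃ + 2y₄ + 2y₅ + 2y₆ + 2y₇ + y₈] = 0.5·(88.409) = 44.2045.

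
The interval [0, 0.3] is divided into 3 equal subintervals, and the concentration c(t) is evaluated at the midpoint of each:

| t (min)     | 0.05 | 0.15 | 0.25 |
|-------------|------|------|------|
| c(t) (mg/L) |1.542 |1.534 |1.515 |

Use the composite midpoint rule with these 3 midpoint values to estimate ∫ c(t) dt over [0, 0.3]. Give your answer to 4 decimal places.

h = 0.1, n = 3.
h·[y(m₁) + y(m₂) + y(m₃)] = 0.1·(4.591) = 0.4591.

0.4591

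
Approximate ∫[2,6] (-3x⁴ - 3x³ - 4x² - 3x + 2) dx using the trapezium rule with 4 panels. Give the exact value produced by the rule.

h = (6 − 2)/4 = 1.
Nodes x₀,…,x₄ = 2, 3, 4, 5, 6.
f(x) = -3x⁴ - 3x³ - 4x² - 3x + 2: f₀=-92, f₁=-367, f₂=-1034, f₃=-2363, f₄=-4696.
(h/2)·[f₀ + 2f₁ + 2f₂ + 2f₃ + f₄] = 0.5·(-12316) = -6158.

-6158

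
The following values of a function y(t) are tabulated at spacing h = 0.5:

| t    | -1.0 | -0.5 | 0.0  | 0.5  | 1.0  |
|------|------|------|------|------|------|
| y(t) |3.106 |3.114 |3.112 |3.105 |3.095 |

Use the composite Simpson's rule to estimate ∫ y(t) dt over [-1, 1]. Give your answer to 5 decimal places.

6.21683

h = 0.5, n = 4.
(h/3)·[y₀ + 4y₁ + 2y₂ + 4y₃ + y₄] = 0.166667·(37.301) = 6.21683.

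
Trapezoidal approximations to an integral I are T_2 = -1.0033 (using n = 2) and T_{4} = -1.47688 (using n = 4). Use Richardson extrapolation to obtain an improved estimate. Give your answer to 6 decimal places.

R = (4·T_{4} − T_2) / 3 = (4·(-1.47688) − (-1.0033))/3 = (-4.90422)/3 = -1.634740.

-1.634740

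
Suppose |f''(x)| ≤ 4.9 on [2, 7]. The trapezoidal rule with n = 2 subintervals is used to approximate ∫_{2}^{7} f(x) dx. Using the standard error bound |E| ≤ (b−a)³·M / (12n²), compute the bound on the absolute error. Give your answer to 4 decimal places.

|E| ≤ (5)³·4.9 / (12·2²) = 612.5/48 = 12.7604.

12.7604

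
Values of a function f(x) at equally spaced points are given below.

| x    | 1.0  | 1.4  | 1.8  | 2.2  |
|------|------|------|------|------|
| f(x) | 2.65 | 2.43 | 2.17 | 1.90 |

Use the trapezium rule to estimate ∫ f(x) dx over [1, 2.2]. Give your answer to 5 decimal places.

h = 0.4, n = 3.
(h/2)·[y₀ + 2y₁ + 2y₂ + y₃] = 0.2·(13.75) = 2.75000.

2.75000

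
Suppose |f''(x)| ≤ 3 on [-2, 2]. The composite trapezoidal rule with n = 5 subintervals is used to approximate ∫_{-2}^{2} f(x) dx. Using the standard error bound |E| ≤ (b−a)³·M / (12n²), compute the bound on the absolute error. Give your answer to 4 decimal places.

0.6400

|E| ≤ (4)³·3 / (12·5²) = 192/300 = 0.6400.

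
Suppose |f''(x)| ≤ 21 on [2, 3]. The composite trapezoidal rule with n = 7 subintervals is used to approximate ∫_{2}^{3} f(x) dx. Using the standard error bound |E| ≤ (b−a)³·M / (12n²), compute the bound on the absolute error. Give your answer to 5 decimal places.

0.03571

|E| ≤ (1)³·21 / (12·7²) = 21/588 = 0.03571.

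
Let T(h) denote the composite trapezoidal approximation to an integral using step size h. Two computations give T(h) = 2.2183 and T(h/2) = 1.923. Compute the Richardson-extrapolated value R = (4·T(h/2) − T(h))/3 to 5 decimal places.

1.82457

R = (4·T(h/2) − T(h)) / 3 = (4·1.923 − 2.2183)/3 = (5.4737)/3 = 1.82457.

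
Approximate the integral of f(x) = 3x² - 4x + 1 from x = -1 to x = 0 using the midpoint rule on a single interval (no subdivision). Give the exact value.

M = (b−a)·f(-0.5) = 1·(3.75) = 3.75.

3.75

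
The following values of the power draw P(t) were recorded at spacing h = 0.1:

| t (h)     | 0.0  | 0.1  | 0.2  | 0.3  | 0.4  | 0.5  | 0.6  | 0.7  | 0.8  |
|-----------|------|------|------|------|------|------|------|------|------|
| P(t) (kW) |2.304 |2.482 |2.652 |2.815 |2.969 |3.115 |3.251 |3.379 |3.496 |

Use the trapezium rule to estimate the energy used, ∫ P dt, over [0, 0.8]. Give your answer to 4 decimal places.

h = 0.1, n = 8.
(h/2)·[y₀ + 2y₁ + 2y₂ + 2y₃ + 2y₄ + 2y₅ + 2y₆ + 2y₇ + y₈] = 0.05·(47.126) = 2.3563.

2.3563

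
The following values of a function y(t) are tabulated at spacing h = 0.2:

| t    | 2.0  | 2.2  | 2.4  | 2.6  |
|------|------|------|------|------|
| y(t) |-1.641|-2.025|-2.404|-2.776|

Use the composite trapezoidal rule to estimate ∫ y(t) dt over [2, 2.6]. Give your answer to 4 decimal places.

h = 0.2, n = 3.
(h/2)·[y₀ + 2y₁ + 2y₂ + y₃] = 0.1·(-13.275) = -1.3275.

-1.3275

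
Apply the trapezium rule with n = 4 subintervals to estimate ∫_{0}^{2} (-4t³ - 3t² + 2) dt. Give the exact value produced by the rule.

h = (2 − 0)/4 = 0.5.
Nodes t₀,…,t₄ = 0, 0.5, 1, 1.5, 2.
f(t) = -4t³ - 3t² + 2: f₀=2, f₁=0.75, f₂=-5, f₃=-18.25, f₄=-42.
(h/2)·[f₀ + 2f₁ + 2f₂ + 2f₃ + f₄] = 0.25·(-85) = -21.25.

-21.25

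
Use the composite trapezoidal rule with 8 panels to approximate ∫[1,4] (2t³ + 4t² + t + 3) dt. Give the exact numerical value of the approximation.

h = (4 − 1)/8 = 0.375.
Nodes t₀,…,t₈ = 1, 1.375, 1.75, 2.125, 2.5, 2.875, 3.25, 3.625, 4.
f(t) = 2t³ + 4t² + t + 3: f₀=10, f₁=17.13671875, f₂=27.71875, f₃=42.37890625, f₄=61.75, f₅=86.46484375, f₆=117.15625, f₇=154.45703125, f₈=199.
(h/2)·[f₀ + 2f₁ + 2f₂ + 2f₃ + 2f₄ + 2f₅ + 2f₆ + 2f₇ + f₈] = 0.1875·(1223.125) = 229.3359375.

229.3359375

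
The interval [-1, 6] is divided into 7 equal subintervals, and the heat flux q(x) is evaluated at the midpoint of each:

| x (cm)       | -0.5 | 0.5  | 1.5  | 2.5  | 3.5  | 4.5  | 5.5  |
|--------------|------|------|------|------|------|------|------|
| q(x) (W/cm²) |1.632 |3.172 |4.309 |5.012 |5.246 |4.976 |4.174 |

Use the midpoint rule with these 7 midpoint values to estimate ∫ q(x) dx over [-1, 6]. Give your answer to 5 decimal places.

h = 1, n = 7.
h·[y(m₁) + y(m₂) + y(m₃) + y(m₄) + y(m₅) + y(m₆) + y(m₇)] = 1·(28.521) = 28.52100.

28.52100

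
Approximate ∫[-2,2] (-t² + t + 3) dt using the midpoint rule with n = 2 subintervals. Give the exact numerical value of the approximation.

h = (2 − (-2))/2 = 2.
Midpoints m₁,…,m₂ = -1, 1.
f(m₁)=1, f(m₂)=3.
h·[f(m₁) + f(m₂)] = 2·(4) = 8.

8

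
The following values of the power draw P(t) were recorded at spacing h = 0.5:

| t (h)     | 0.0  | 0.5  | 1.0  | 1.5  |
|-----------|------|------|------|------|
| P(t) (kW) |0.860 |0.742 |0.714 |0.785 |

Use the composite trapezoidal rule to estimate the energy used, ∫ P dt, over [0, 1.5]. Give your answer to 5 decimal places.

1.13925

h = 0.5, n = 3.
(h/2)·[y₀ + 2y₁ + 2y₂ + y₃] = 0.25·(4.557) = 1.13925.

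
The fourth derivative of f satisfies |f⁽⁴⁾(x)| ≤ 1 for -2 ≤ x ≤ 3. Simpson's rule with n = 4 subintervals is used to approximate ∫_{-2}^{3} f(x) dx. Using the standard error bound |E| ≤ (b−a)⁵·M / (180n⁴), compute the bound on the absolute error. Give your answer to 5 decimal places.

0.06782

|E| ≤ (5)⁵·1 / (180·4⁴) = 3125/46080 = 0.06782.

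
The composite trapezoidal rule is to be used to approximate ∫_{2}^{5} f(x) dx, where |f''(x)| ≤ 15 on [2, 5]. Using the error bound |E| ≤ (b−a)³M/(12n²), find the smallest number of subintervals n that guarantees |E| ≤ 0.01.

Need 405/(12n²) ≤ 0.01.
n² ≥ 405/(12·0.01) = 3375 ⇒ n ≥ 58.0948, so the smallest n is 59.

59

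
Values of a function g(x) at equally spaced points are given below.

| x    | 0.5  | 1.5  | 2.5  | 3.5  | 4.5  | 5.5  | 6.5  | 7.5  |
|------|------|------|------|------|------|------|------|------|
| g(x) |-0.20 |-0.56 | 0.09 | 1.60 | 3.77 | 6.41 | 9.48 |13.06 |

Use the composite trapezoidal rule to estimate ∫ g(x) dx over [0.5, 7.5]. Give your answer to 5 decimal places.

h = 1, n = 7.
(h/2)·[y₀ + 2y₁ + 2y₂ + 2y₃ + 2y₄ + 2y₅ + 2y₆ + y₇] = 0.5·(54.44) = 27.22000.

27.22000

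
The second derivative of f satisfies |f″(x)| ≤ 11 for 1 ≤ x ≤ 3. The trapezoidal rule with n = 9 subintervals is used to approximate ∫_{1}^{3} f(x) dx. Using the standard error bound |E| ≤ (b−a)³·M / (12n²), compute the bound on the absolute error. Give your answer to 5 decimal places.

|E| ≤ (2)³·11 / (12·9²) = 88/972 = 0.09053.

0.09053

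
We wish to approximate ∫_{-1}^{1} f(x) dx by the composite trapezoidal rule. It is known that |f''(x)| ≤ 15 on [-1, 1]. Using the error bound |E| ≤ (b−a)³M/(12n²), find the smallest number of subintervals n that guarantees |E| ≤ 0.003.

Need 120/(12n²) ≤ 0.003.
n² ≥ 120/(12·0.003) = 3333.33 ⇒ n ≥ 57.7350, so the smallest n is 58.

58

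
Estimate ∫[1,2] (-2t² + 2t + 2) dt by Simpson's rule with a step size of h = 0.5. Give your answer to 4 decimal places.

0.3333

h = (2 − 1)/2 = 0.5.
Nodes t₀,…,t₂ = 1, 1.5, 2.
f(t) = -2t² + 2t + 2: f₀=2, f₁=0.5, f₂=-2.
(h/3)·[f₀ + 4f₁ + f₂] = 0.166667·(2) = 0.3333.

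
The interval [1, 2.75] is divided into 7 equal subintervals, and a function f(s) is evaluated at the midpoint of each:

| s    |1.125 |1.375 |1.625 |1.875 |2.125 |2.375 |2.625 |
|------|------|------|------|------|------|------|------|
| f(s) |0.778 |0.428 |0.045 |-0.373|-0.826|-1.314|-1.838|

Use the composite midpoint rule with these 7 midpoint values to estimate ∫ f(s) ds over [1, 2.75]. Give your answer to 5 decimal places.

h = 0.25, n = 7.
h·[y(m₁) + y(m₂) + y(m₃) + y(m₄) + y(m₅) + y(m₆) + y(m₇)] = 0.25·(-3.100) = -0.77500.

-0.77500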